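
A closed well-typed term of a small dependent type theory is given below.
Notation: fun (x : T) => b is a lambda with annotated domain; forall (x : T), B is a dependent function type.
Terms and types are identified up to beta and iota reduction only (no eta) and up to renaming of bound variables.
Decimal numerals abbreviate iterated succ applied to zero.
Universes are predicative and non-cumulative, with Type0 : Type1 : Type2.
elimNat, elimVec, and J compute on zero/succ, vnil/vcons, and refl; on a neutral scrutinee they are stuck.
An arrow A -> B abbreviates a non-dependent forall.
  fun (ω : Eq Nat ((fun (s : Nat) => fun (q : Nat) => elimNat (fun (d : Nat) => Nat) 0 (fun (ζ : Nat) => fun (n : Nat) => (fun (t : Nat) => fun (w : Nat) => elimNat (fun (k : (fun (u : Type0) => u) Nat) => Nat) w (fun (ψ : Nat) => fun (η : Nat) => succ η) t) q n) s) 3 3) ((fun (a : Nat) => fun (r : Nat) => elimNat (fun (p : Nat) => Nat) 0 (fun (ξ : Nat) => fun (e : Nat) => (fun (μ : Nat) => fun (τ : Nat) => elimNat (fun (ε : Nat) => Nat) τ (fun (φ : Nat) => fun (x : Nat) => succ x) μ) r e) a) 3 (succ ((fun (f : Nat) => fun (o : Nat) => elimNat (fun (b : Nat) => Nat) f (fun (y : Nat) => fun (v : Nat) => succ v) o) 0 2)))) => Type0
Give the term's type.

the term's type:
  Eq Nat 9 9 -> Type1


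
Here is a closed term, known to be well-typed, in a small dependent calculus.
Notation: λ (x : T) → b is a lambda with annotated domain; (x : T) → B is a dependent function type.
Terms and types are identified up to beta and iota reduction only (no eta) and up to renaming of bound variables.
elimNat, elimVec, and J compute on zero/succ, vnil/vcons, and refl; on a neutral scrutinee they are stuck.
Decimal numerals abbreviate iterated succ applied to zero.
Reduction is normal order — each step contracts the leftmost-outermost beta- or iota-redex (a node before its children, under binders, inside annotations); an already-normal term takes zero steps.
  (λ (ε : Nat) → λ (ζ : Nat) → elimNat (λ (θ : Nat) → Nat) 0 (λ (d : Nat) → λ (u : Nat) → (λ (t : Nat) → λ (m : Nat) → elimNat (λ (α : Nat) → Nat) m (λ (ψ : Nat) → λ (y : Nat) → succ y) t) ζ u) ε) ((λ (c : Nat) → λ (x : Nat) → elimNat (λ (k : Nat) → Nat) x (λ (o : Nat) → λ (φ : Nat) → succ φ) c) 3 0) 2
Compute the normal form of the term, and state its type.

reduced normal form:
  6
inferred type:
  Nat


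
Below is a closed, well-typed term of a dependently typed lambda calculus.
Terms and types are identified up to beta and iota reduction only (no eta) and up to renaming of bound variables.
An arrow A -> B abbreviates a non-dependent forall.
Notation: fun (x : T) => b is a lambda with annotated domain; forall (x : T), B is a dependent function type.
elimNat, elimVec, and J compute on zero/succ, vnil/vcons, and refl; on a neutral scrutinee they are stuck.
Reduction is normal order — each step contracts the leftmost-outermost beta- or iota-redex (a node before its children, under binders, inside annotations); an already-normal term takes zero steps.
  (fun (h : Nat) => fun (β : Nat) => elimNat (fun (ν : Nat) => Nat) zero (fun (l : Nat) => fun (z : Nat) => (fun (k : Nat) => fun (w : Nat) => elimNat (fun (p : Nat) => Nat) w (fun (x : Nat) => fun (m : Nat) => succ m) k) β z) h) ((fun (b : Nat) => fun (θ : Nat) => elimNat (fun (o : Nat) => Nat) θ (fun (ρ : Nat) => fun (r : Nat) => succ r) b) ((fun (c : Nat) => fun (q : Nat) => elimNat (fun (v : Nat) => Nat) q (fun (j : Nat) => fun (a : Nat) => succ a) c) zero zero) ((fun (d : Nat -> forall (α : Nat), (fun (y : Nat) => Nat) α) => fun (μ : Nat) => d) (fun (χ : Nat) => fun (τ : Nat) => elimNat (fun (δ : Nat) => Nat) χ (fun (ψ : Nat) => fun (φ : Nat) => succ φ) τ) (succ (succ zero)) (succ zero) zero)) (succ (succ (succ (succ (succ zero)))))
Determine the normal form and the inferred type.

resulting normal form:
  succ (succ (succ (succ (succ zero))))
inferred type:
  Nat
observation: the first redex contracted is a beta-redex; the normal form is reached in 35 normal-order steps.


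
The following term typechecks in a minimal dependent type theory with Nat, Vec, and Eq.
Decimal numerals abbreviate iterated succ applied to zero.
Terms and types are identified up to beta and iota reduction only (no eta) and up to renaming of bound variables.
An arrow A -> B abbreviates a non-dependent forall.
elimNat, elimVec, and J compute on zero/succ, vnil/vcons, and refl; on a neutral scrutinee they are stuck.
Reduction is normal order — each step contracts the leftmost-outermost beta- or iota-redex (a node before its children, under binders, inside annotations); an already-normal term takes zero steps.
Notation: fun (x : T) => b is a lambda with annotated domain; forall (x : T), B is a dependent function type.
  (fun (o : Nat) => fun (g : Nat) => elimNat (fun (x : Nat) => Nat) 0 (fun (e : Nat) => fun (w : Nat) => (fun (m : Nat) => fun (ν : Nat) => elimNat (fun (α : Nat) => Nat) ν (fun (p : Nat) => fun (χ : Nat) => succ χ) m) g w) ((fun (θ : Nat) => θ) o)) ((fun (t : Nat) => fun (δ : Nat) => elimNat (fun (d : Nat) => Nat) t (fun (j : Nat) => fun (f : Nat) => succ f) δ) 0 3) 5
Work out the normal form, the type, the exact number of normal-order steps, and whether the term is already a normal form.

resulting normal form:
  15
type:
  Nat
reduction steps (normal order): 43
term was already normal: no
first redex: a beta-redex


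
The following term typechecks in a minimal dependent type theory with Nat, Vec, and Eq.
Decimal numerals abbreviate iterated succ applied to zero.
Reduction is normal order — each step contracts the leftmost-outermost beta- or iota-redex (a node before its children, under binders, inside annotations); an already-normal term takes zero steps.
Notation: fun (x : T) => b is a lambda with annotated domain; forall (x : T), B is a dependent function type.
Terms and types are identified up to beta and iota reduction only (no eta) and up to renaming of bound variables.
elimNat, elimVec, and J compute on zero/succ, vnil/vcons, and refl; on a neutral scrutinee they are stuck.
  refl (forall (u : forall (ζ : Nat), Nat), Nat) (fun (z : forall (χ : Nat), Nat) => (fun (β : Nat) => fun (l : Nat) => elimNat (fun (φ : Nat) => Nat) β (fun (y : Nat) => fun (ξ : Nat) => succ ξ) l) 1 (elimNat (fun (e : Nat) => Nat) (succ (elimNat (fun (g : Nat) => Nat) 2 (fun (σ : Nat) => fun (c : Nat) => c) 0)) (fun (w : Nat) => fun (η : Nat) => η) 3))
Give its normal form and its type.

reduced normal form:
  refl (forall (u : forall (ζ : Nat), Nat), Nat) (fun (z : forall (χ : Nat), Nat) => 4)
the term's type:
  Eq (forall (u : forall (ζ : Nat), Nat), Nat) (fun (z : forall (χ : Nat), Nat) => 4) (fun (β : forall (l : Nat), Nat) => 4)
observation: reduction starts at a beta-redex, and 23 normal-order steps reach the normal form.


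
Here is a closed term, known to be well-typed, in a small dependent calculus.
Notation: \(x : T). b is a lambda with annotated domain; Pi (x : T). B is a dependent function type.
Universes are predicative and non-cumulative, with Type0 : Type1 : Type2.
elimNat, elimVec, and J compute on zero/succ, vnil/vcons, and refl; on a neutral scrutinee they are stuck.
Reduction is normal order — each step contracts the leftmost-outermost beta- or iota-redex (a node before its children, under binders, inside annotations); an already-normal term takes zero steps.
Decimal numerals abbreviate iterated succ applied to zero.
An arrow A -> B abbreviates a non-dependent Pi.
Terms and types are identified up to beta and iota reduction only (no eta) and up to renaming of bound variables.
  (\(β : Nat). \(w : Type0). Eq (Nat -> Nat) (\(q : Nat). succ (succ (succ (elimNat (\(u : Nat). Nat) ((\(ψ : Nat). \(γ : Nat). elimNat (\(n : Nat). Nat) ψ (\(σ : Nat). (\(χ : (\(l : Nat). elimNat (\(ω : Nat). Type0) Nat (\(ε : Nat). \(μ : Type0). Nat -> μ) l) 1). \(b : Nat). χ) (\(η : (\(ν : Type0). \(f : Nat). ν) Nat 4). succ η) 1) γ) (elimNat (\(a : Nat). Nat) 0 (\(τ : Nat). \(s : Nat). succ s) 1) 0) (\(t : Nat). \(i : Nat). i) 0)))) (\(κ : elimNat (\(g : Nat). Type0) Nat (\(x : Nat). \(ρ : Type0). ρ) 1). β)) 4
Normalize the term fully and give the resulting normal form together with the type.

reduced normal form:
  \(β : Type0). Eq (Nat -> Nat) (\(w : Nat). 4) (\(q : Nat). 4)
type:
  Type0 -> Type0
observation: 13 normal-order steps normalize the term, beginning with a beta-redex.


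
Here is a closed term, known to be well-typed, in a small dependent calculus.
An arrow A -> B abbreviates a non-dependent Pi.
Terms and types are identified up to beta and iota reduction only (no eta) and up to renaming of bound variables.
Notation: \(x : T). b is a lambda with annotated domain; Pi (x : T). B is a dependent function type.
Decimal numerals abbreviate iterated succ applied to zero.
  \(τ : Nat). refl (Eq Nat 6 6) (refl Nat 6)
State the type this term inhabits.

type:
  Nat -> Eq (Eq Nat 6 6) (refl Nat 6) (refl Nat 6)


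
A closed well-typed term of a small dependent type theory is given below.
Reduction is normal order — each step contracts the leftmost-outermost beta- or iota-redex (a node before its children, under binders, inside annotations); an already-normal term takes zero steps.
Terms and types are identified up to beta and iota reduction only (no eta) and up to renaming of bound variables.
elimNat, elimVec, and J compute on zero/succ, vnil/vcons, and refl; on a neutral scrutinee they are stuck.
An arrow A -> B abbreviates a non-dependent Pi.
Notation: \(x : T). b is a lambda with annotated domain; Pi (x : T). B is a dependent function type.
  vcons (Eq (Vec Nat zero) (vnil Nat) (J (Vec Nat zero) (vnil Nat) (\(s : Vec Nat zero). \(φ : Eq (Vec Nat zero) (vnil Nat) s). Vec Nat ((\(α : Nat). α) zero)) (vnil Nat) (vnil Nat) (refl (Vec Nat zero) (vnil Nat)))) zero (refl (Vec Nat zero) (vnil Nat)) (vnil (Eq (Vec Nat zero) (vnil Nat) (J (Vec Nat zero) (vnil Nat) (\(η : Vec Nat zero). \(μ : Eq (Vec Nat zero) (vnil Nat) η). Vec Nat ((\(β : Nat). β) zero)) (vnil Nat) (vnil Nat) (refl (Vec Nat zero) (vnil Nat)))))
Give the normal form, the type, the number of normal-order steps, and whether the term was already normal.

reduced normal form:
  vcons (Eq (Vec Nat zero) (vnil Nat) (vnil Nat)) zero (refl (Vec Nat zero) (vnil Nat)) (vnil (Eq (Vec Nat zero) (vnil Nat) (vnil Nat)))
the term's type:
  Vec (Eq (Vec Nat zero) (vnil Nat) (vnil Nat)) (succ zero)
reduction steps (normal order): 2
already normal: no
first contracted redex: a J iota-redex


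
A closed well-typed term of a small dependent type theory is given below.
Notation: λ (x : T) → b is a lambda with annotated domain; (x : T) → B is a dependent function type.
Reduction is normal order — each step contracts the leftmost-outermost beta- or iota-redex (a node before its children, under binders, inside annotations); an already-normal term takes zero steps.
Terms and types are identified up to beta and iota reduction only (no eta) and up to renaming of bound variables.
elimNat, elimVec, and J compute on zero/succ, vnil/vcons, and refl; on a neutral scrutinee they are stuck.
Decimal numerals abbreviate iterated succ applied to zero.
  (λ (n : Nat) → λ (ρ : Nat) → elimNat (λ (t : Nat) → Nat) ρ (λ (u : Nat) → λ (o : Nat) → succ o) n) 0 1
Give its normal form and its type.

resulting normal form:
  1
type:
  Nat
observation: reduction starts at a beta-redex, and 3 normal-order steps reach the normal form.


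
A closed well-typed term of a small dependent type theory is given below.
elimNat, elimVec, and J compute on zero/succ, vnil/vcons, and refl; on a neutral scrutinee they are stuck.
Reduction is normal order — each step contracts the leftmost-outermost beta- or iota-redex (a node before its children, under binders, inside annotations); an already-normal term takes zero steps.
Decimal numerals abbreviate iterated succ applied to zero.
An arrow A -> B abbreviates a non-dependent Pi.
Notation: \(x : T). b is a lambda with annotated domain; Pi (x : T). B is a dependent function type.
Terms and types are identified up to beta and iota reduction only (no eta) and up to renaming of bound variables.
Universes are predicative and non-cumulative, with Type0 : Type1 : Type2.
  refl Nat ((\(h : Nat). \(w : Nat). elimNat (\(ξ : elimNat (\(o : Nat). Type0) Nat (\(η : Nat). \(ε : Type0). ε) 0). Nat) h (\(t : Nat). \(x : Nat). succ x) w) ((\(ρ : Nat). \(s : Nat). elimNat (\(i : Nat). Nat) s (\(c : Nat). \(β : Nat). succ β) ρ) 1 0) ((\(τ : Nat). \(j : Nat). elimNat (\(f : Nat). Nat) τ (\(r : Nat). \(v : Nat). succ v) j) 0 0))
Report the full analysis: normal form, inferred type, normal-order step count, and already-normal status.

resulting normal form:
  refl Nat 1
the term's type:
  Eq Nat 1 1
steps to reach normal form (normal order): 13
term was already normal: no
first redex: a beta-redex


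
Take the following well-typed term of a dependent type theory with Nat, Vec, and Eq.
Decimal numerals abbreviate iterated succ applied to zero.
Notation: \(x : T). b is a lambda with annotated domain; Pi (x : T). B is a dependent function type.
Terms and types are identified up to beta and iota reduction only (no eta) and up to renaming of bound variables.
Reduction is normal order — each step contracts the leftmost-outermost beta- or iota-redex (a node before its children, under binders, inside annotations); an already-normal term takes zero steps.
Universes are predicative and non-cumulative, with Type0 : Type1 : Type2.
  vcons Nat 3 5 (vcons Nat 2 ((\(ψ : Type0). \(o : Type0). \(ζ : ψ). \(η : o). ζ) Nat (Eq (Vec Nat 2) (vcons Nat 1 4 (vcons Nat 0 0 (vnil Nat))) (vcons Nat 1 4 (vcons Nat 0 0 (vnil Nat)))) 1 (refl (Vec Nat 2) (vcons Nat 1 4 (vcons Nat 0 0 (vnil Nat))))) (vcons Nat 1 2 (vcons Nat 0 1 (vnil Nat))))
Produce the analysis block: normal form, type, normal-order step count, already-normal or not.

normal form:
  vcons Nat 3 5 (vcons Nat 2 1 (vcons Nat 1 2 (vcons Nat 0 1 (vnil Nat))))
inferred type:
  Vec Nat 4
normal-order step count: 4
started in normal form: no
first contracted redex: a beta-redex


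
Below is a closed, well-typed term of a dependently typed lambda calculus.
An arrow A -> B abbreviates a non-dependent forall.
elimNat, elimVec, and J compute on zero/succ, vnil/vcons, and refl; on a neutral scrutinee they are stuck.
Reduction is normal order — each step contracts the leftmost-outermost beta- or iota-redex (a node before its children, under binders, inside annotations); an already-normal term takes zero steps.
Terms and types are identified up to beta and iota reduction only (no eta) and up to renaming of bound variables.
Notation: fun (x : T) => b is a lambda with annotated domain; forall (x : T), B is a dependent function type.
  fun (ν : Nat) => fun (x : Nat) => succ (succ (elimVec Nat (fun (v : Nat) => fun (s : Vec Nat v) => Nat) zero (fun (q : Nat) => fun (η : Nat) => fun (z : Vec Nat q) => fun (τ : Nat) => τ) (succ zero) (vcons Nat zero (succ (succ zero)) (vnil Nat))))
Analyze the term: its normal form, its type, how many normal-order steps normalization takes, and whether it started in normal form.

resulting normal form:
  fun (ν : Nat) => fun (x : Nat) => succ (succ zero)
type:
  Nat -> Nat -> Nat
reduction steps (normal order): 6
started in normal form: no
first redex: an elimVec iota-redex


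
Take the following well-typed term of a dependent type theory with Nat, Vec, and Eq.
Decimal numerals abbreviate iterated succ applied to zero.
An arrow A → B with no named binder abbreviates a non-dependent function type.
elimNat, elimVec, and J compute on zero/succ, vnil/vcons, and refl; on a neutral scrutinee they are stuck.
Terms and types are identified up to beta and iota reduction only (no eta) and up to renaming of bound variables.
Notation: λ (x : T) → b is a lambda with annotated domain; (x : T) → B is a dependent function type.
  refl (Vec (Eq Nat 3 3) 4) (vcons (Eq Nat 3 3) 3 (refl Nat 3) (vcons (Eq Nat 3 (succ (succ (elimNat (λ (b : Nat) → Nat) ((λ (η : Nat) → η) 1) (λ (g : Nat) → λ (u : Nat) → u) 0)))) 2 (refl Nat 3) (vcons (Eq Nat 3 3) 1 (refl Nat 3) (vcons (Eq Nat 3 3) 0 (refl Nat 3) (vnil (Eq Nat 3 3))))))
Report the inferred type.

type:
  Eq (Vec (Eq Nat 3 3) 4) (vcons (Eq Nat 3 3) 3 (refl Nat 3) (vcons (Eq Nat 3 3) 2 (refl Nat 3) (vcons (Eq Nat 3 3) 1 (refl Nat 3) (vcons (Eq Nat 3 3) 0 (refl Nat 3) (vnil (Eq Nat 3 3)))))) (vcons (Eq Nat 3 3) 3 (refl Nat 3) (vcons (Eq Nat 3 3) 2 (refl Nat 3) (vcons (Eq Nat 3 3) 1 (refl Nat 3) (vcons (Eq Nat 3 3) 0 (refl Nat 3) (vnil (Eq Nat 3 3))))))


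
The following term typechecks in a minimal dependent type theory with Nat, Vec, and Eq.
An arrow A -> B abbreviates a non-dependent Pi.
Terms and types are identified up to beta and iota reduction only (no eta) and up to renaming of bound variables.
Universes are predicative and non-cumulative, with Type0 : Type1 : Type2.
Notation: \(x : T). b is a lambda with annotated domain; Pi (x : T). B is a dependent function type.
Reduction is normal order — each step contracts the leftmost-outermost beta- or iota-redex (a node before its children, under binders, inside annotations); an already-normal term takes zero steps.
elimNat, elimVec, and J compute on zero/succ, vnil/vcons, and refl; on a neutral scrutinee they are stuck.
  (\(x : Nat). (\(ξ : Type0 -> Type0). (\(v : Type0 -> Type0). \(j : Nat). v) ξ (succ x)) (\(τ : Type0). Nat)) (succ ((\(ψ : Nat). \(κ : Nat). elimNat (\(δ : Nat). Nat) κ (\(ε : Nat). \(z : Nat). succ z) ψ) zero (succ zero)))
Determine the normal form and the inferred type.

normal form:
  \(x : Type0). Nat
type:
  Type0 -> Type0


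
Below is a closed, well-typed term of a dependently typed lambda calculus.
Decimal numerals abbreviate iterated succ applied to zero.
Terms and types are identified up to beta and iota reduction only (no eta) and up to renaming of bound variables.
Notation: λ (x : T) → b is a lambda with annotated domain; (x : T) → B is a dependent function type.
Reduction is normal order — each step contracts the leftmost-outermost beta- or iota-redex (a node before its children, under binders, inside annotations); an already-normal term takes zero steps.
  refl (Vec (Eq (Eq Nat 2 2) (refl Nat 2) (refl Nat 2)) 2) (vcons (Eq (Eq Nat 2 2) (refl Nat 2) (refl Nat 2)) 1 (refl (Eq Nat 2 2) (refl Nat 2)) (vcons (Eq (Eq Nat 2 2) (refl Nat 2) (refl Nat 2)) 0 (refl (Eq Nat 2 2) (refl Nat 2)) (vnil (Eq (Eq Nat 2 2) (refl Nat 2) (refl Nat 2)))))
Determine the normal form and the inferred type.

reduced normal form:
  refl (Vec (Eq (Eq Nat 2 2) (refl Nat 2) (refl Nat 2)) 2) (vcons (Eq (Eq Nat 2 2) (refl Nat 2) (refl Nat 2)) 1 (refl (Eq Nat 2 2) (refl Nat 2)) (vcons (Eq (Eq Nat 2 2) (refl Nat 2) (refl Nat 2)) 0 (refl (Eq Nat 2 2) (refl Nat 2)) (vnil (Eq (Eq Nat 2 2) (refl Nat 2) (refl Nat 2)))))
inferred type:
  Eq (Vec (Eq (Eq Nat 2 2) (refl Nat 2) (refl Nat 2)) 2) (vcons (Eq (Eq Nat 2 2) (refl Nat 2) (refl Nat 2)) 1 (refl (Eq Nat 2 2) (refl Nat 2)) (vcons (Eq (Eq Nat 2 2) (refl Nat 2) (refl Nat 2)) 0 (refl (Eq Nat 2 2) (refl Nat 2)) (vnil (Eq (Eq Nat 2 2) (refl Nat 2) (refl Nat 2))))) (vcons (Eq (Eq Nat 2 2) (refl Nat 2) (refl Nat 2)) 1 (refl (Eq Nat 2 2) (refl Nat 2)) (vcons (Eq (Eq Nat 2 2) (refl Nat 2) (refl Nat 2)) 0 (refl (Eq Nat 2 2) (refl Nat 2)) (vnil (Eq (Eq Nat 2 2) (refl Nat 2) (refl Nat 2)))))


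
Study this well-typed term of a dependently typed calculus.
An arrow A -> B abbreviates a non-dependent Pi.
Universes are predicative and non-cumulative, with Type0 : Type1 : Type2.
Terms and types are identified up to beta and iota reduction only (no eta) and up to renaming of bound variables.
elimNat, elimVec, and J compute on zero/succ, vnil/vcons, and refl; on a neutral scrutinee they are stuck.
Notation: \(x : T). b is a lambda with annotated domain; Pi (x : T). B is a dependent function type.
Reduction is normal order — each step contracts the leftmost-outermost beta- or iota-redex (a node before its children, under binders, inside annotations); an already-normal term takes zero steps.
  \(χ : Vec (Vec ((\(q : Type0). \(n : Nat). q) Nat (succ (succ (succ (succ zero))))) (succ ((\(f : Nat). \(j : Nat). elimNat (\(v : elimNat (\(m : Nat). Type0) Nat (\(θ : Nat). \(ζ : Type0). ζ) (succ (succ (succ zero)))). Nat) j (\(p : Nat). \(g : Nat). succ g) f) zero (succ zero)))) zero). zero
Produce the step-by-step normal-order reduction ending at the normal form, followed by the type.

normal-order reduction sequence:
  \(χ : Vec (Vec ((\(q : Type0). \(n : Nat). q) Nat (succ (succ (succ (succ zero))))) (succ ((\(f : Nat). \(j : Nat). elimNat (\(v : elimNat (\(m : Nat). Type0) Nat (\(θ : Nat). \(ζ : Type0). ζ) (succ (succ (succ zero)))). Nat) j (\(p : Nat). \(g : Nat). succ g) f) zero (succ zero)))) zero). zero
  ~> \(χ : Vec (Vec ((\(q : Nat). Nat) (succ (succ (succ (succ zero))))) (succ ((\(n : Nat). \(f : Nat). elimNat (\(j : elimNat (\(v : Nat). Type0) Nat (\(m : Nat). \(θ : Type0). θ) (succ (succ (succ zero)))). Nat) f (\(ζ : Nat). \(p : Nat). succ p) n) zero (succ zero)))) zero). zero
  ~> \(χ : Vec (Vec Nat (succ ((\(q : Nat). \(n : Nat). elimNat (\(f : elimNat (\(j : Nat). Type0) Nat (\(v : Nat). \(m : Type0). m) (succ (succ (succ zero)))). Nat) n (\(θ : Nat). \(ζ : Nat). succ ζ) q) zero (succ zero)))) zero). zero
  ~> \(χ : Vec (Vec Nat (succ ((\(q : Nat). elimNat (\(n : elimNat (\(f : Nat). Type0) Nat (\(j : Nat). \(v : Type0). v) (succ (succ (succ zero)))). Nat) q (\(m : Nat). \(θ : Nat). succ θ) zero) (succ zero)))) zero). zero
  ~> \(χ : Vec (Vec Nat (succ (elimNat (\(q : elimNat (\(n : Nat). Type0) Nat (\(f : Nat). \(j : Type0). j) (succ (succ (succ zero)))). Nat) (succ zero) (\(v : Nat). \(m : Nat). succ m) zero))) zero). zero
  ~> \(χ : Vec (Vec Nat (succ (succ zero))) zero). zero
the term's type:
  Vec (Vec Nat (succ (succ zero))) zero -> Nat


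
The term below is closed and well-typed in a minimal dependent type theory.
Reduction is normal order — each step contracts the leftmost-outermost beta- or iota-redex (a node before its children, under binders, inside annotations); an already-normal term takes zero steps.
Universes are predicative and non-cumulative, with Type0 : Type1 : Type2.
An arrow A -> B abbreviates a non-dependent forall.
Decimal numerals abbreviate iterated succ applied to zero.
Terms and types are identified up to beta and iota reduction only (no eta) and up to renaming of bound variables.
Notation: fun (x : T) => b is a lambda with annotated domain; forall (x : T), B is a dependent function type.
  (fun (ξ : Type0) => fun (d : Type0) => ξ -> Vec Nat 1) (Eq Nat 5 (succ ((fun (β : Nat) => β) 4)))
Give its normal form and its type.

reduced normal form:
  fun (ξ : Type0) => Eq Nat 5 5 -> Vec Nat 1
the term's type:
  Type0 -> Type0


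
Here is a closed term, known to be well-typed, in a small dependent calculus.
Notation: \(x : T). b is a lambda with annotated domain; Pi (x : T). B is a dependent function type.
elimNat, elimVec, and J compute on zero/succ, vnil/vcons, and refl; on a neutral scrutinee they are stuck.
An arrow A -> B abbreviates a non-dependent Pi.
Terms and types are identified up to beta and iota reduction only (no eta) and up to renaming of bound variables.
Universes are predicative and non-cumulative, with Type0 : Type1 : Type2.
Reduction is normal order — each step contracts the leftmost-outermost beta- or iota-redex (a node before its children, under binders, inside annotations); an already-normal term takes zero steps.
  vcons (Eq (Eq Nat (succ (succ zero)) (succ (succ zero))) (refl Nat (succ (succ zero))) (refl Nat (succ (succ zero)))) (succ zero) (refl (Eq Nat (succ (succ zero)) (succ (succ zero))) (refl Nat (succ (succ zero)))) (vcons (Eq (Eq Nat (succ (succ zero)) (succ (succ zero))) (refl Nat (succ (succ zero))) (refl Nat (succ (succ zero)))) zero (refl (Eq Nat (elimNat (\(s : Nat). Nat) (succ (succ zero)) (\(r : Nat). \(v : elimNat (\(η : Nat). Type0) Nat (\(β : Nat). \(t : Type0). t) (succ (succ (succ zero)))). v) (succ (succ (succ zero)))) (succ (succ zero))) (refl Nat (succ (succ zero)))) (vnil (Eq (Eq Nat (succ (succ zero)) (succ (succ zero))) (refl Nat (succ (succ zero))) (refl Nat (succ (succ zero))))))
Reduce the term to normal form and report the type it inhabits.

reduced normal form:
  vcons (Eq (Eq Nat (succ (succ zero)) (succ (succ zero))) (refl Nat (succ (succ zero))) (refl Nat (succ (succ zero)))) (succ zero) (refl (Eq Nat (succ (succ zero)) (succ (succ zero))) (refl Nat (succ (succ zero)))) (vcons (Eq (Eq Nat (succ (succ zero)) (succ (succ zero))) (refl Nat (succ (succ zero))) (refl Nat (succ (succ zero)))) zero (refl (Eq Nat (succ (succ zero)) (succ (succ zero))) (refl Nat (succ (succ zero)))) (vnil (Eq (Eq Nat (succ (succ zero)) (succ (succ zero))) (refl Nat (succ (succ zero))) (refl Nat (succ (succ zero))))))
type:
  Vec (Eq (Eq Nat (succ (succ zero)) (succ (succ zero))) (refl Nat (succ (succ zero))) (refl Nat (succ (succ zero)))) (succ (succ zero))


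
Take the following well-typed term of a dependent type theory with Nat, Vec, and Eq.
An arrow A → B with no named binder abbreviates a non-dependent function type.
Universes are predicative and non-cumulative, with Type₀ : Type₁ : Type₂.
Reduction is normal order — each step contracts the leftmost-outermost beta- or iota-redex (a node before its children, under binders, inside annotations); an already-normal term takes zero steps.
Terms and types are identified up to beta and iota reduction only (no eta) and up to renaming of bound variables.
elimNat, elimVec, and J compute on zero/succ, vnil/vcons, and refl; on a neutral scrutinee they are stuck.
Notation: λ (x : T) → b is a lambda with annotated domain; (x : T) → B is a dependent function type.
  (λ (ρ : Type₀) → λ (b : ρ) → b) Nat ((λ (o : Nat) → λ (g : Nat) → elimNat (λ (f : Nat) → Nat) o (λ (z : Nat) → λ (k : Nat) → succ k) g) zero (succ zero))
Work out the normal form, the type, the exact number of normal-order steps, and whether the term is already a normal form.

resulting normal form:
  succ zero
the term's type:
  Nat
normal-order step count: 8
already normal: no
first redex: a beta-redex


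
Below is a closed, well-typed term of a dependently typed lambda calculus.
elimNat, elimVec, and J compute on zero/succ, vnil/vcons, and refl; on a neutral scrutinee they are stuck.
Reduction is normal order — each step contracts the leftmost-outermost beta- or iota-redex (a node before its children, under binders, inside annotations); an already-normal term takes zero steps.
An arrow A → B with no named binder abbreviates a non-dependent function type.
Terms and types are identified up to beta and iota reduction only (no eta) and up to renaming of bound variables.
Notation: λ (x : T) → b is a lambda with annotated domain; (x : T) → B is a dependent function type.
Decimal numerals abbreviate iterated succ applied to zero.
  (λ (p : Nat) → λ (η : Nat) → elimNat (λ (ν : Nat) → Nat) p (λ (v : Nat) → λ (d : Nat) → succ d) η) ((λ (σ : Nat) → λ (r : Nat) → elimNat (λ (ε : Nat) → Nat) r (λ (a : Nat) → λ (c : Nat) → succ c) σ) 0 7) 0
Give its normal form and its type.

normal form:
  7
the term's type:
  Nat
observation: the first redex contracted is a beta-redex; the normal form is reached in 6 normal-order steps.


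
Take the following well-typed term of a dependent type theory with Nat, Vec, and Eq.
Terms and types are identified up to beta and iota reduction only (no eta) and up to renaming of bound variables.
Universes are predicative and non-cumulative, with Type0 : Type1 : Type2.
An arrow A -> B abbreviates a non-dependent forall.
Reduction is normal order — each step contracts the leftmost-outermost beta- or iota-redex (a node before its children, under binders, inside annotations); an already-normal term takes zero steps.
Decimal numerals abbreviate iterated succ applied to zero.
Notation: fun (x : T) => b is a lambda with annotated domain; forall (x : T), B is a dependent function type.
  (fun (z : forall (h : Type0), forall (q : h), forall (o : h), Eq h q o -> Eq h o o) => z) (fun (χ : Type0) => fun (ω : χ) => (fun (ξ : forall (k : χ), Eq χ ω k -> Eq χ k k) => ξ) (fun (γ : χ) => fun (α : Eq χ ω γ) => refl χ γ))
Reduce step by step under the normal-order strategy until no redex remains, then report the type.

normal-order reduction sequence:
  (fun (z : forall (h : Type0), forall (q : h), forall (o : h), Eq h q o -> Eq h o o) => z) (fun (χ : Type0) => fun (ω : χ) => (fun (ξ : forall (k : χ), Eq χ ω k -> Eq χ k k) => ξ) (fun (γ : χ) => fun (α : Eq χ ω γ) => refl χ γ))
  ~> fun (z : Type0) => fun (h : z) => (fun (q : forall (o : z), Eq z h o -> Eq z o o) => q) (fun (χ : z) => fun (ω : Eq z h χ) => refl z χ)
  ~> fun (z : Type0) => fun (h : z) => fun (q : z) => fun (o : Eq z h q) => refl z q
inferred type:
  forall (z : Type0), forall (h : z), forall (q : z), Eq z h q -> Eq z q q


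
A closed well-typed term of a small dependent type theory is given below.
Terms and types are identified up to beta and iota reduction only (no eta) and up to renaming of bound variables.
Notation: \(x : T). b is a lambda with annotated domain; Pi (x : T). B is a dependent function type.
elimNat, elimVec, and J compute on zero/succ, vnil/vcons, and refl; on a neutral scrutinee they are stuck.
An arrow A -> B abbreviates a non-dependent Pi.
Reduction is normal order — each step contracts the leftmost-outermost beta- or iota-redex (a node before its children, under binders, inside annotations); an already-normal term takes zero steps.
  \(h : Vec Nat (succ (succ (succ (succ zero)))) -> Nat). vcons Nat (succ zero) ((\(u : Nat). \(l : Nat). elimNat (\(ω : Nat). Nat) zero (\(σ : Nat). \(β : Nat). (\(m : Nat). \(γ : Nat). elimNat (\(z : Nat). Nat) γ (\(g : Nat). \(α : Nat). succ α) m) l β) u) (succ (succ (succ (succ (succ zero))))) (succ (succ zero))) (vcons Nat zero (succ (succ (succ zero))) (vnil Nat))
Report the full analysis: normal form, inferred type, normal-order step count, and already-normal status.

reduced normal form:
  \(h : Vec Nat (succ (succ (succ (succ zero)))) -> Nat). vcons Nat (succ zero) (succ (succ (succ (succ (succ (succ (succ (succ (succ (succ zero)))))))))) (vcons Nat zero (succ (succ (succ zero))) (vnil Nat))
the term's type:
  (Vec Nat (succ (succ (succ (succ zero)))) -> Nat) -> Vec Nat (succ (succ zero))
reduction steps (normal order): 63
already normal: no
first redex: a beta-redex


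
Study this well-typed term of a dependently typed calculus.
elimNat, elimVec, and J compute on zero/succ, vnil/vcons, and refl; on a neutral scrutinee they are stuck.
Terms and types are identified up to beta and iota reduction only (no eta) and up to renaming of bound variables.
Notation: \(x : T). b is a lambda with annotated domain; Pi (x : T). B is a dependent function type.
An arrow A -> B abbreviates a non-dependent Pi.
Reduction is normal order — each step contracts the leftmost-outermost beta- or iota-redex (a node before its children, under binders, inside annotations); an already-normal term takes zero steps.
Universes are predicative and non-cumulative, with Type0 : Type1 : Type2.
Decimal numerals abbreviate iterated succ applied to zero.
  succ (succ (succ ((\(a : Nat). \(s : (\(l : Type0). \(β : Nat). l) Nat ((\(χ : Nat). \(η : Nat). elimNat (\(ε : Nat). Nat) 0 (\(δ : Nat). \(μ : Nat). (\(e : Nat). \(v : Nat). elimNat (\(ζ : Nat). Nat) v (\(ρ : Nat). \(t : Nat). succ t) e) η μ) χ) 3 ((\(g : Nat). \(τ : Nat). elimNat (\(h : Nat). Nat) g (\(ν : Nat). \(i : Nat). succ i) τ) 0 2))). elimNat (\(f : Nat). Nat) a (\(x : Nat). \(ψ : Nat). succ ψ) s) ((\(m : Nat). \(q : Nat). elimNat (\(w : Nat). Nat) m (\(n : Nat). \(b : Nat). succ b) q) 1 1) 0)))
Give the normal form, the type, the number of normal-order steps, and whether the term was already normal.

normal form:
  5
type:
  Nat
steps to reach normal form (normal order): 9
already normal: no
first contracted redex: a beta-redex


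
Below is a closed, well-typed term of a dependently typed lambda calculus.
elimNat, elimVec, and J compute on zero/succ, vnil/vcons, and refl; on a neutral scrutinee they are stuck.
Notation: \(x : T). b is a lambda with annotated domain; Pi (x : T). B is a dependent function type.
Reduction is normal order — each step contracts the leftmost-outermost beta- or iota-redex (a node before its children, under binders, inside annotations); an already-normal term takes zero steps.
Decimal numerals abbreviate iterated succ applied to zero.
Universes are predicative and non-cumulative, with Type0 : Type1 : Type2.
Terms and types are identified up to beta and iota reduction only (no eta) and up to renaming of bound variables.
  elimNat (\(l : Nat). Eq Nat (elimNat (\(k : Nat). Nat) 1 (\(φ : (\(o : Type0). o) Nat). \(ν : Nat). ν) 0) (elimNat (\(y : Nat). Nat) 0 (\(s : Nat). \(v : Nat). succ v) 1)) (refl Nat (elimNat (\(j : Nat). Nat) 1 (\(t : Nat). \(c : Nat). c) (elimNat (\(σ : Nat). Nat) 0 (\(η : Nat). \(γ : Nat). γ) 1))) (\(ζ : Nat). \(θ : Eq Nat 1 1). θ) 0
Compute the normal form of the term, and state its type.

normal form:
  refl Nat 1
type:
  Eq Nat 1 1
observation: normalization takes exactly 6 steps under the normal-order strategy.


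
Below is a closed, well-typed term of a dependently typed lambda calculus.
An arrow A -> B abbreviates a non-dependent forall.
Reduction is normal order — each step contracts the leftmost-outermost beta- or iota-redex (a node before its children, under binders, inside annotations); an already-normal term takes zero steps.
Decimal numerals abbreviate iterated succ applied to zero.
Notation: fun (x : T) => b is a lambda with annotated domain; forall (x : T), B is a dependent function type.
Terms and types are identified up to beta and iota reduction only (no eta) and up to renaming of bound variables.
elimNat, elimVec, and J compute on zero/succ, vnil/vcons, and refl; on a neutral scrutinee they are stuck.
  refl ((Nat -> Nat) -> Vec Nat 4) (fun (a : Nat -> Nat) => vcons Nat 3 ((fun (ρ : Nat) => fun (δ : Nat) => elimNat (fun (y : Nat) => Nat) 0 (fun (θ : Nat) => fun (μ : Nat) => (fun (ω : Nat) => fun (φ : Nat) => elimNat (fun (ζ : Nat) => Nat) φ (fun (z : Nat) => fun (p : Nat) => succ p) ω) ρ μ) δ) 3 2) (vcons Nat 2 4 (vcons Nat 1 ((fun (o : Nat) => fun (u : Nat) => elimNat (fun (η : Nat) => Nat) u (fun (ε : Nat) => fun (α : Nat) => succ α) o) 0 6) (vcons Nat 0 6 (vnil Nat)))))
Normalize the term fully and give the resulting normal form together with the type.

resulting normal form:
  refl ((Nat -> Nat) -> Vec Nat 4) (fun (a : Nat -> Nat) => vcons Nat 3 6 (vcons Nat 2 4 (vcons Nat 1 6 (vcons Nat 0 6 (vnil Nat)))))
type:
  Eq ((Nat -> Nat) -> Vec Nat 4) (fun (a : Nat -> Nat) => vcons Nat 3 6 (vcons Nat 2 4 (vcons Nat 1 6 (vcons Nat 0 6 (vnil Nat))))) (fun (ρ : Nat -> Nat) => vcons Nat 3 6 (vcons Nat 2 4 (vcons Nat 1 6 (vcons Nat 0 6 (vnil Nat)))))


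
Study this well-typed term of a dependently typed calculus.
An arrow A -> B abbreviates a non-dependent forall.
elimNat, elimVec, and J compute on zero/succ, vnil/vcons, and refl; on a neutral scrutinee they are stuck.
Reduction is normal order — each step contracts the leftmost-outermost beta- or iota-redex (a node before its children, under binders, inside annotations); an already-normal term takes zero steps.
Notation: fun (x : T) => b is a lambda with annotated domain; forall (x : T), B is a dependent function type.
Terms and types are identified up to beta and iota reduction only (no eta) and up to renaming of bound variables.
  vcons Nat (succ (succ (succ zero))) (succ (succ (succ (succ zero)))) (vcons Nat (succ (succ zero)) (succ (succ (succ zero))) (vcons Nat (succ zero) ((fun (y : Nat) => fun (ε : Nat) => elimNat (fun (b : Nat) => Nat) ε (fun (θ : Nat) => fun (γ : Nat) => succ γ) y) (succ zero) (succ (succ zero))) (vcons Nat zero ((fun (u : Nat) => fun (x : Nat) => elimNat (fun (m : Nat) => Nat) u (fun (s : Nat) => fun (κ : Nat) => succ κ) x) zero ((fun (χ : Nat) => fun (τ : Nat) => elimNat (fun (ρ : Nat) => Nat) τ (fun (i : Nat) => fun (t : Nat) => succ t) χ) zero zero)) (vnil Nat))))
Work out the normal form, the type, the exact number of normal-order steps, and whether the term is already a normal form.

resulting normal form:
  vcons Nat (succ (succ (succ zero))) (succ (succ (succ (succ zero)))) (vcons Nat (succ (succ zero)) (succ (succ (succ zero))) (vcons Nat (succ zero) (succ (succ (succ zero))) (vcons Nat zero zero (vnil Nat))))
the term's type:
  Vec Nat (succ (succ (succ (succ zero))))
steps to reach normal form (normal order): 12
already normal: no
first redex: a beta-redex


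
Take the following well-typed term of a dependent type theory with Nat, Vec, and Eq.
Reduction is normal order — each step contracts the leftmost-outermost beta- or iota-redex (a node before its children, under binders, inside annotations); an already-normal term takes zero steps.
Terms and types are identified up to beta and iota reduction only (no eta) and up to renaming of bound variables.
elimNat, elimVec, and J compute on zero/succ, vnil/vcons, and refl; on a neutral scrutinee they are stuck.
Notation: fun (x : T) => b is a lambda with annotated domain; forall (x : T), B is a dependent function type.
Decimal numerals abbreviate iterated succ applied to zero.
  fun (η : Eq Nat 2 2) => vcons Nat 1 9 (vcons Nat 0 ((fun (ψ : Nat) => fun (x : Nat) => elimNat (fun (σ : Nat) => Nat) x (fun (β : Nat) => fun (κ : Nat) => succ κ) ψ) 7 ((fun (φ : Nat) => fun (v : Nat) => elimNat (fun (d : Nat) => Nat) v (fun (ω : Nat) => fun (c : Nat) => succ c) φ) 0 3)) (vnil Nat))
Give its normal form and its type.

normal form:
  fun (η : Eq Nat 2 2) => vcons Nat 1 9 (vcons Nat 0 10 (vnil Nat))
type:
  forall (η : Eq Nat 2 2), Vec Nat 2


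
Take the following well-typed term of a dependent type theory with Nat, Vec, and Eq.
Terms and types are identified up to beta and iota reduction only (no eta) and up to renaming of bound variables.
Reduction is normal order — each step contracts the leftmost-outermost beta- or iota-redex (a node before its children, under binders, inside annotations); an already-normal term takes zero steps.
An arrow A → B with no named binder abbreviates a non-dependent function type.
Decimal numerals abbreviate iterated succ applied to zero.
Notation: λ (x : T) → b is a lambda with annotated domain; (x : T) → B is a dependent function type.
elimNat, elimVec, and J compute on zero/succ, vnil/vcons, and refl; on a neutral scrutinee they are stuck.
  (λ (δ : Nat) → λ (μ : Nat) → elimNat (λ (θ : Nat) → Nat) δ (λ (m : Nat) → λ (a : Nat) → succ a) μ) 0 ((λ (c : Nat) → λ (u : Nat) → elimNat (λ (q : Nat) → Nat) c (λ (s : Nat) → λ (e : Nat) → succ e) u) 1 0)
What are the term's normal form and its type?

resulting normal form:
  1
type:
  Nat


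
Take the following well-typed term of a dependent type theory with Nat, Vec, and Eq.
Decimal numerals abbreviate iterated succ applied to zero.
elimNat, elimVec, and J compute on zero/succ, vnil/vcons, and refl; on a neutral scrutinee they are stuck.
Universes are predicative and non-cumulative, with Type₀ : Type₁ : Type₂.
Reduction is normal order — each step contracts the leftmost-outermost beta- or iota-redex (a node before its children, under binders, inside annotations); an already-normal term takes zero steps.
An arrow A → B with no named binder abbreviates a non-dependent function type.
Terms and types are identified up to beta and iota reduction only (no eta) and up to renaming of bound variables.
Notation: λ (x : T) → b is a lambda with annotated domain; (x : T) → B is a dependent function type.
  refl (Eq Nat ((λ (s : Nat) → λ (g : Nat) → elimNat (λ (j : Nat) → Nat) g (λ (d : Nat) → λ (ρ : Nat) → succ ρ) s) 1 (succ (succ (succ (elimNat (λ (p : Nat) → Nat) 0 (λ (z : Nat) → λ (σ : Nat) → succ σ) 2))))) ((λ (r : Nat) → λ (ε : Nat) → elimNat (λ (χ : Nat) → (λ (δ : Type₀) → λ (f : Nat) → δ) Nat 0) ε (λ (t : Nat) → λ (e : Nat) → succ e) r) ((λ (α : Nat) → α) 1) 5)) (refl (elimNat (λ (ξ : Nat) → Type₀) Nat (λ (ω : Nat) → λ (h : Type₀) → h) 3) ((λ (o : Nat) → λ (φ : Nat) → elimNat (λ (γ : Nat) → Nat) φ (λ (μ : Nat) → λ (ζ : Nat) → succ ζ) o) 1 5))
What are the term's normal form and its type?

normal form:
  refl (Eq Nat 6 6) (refl Nat 6)
inferred type:
  Eq (Eq Nat 6 6) (refl Nat 6) (refl Nat 6)
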